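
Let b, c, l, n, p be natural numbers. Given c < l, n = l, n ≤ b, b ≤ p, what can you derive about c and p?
c < p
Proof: n = l and n ≤ b, thus l ≤ b. b ≤ p, so l ≤ p. c < l, so c < p.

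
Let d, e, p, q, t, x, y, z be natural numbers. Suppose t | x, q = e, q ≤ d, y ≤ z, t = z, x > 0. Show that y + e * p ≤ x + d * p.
t = z and t | x, hence z | x. Since x > 0, z ≤ x. Because y ≤ z, y ≤ x. From q = e and q ≤ d, e ≤ d. Then e * p ≤ d * p. y ≤ x, so y + e * p ≤ x + d * p.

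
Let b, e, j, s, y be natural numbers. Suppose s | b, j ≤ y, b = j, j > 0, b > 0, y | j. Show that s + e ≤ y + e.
Since y | j and j > 0, y ≤ j. j ≤ y, so j = y. Since b = j, b = y. s | b and b > 0, so s ≤ b. Since b = y, s ≤ y. Then s + e ≤ y + e.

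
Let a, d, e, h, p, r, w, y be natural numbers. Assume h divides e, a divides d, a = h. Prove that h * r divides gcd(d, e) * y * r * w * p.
a = h and a divides d, so h divides d. Since h divides e, h divides gcd(d, e). Then h divides gcd(d, e) * y. Then h * r divides gcd(d, e) * y * r. Then h * r divides gcd(d, e) * y * r * w. Then h * r divides gcd(d, e) * y * r * w * p.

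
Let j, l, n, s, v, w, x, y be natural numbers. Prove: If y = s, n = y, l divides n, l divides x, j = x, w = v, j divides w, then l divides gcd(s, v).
Since n = y and l divides n, l divides y. y = s, so l divides s. w = v and j divides w, therefore j divides v. Since j = x, x divides v. Since l divides x, l divides v. l divides s, so l divides gcd(s, v).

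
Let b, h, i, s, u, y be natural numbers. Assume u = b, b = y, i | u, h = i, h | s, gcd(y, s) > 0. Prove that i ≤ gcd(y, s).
u = b and b = y, thus u = y. Because i | u, i | y. h = i and h | s, therefore i | s. i | y, so i | gcd(y, s). Since gcd(y, s) > 0, i ≤ gcd(y, s).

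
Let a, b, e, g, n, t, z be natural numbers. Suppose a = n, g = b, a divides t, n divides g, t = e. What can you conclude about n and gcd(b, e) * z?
n divides gcd(b, e) * z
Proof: g = b and n divides g, thus n divides b. t = e and a divides t, so a divides e. Since a = n, n divides e. n divides b, so n divides gcd(b, e). Then n divides gcd(b, e) * z.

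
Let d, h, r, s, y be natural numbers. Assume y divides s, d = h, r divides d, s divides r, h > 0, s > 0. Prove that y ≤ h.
Since y divides s and s > 0, y ≤ s. From s divides r and r divides d, s divides d. Since d = h, s divides h. h > 0, so s ≤ h. Since y ≤ s, y ≤ h.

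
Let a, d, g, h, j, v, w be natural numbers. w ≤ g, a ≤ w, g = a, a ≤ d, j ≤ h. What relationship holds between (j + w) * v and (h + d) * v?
(j + w) * v ≤ (h + d) * v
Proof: Since g = a and w ≤ g, w ≤ a. a ≤ w, so a = w. Since a ≤ d, w ≤ d. j ≤ h, so j + w ≤ h + d. By multiplying by a non-negative, (j + w) * v ≤ (h + d) * v.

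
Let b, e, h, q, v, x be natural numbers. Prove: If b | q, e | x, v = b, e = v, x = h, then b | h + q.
e = v and v = b, therefore e = b. x = h and e | x, thus e | h. e = b, so b | h. b | q, so b | h + q.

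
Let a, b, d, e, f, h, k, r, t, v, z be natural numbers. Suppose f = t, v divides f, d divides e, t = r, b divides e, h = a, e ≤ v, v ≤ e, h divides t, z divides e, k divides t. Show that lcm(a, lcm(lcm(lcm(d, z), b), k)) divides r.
h = a and h divides t, hence a divides t. d divides e and z divides e, therefore lcm(d, z) divides e. Since b divides e, lcm(lcm(d, z), b) divides e. v ≤ e and e ≤ v, so v = e. From v divides f, e divides f. lcm(lcm(d, z), b) divides e, so lcm(lcm(d, z), b) divides f. f = t, so lcm(lcm(d, z), b) divides t. Since k divides t, lcm(lcm(lcm(d, z), b), k) divides t. Since a divides t, lcm(a, lcm(lcm(lcm(d, z), b), k)) divides t. Since t = r, lcm(a, lcm(lcm(lcm(d, z), b), k)) divides r.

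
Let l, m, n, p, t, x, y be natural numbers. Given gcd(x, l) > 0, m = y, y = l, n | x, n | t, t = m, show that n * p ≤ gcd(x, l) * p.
Because t = m and m = y, t = y. Since n | t, n | y. y = l, so n | l. n | x, so n | gcd(x, l). From gcd(x, l) > 0, n ≤ gcd(x, l). Then n * p ≤ gcd(x, l) * p.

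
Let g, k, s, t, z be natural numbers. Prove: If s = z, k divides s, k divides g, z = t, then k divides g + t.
From s = z and k divides s, k divides z. z = t, so k divides t. Since k divides g, k divides g + t.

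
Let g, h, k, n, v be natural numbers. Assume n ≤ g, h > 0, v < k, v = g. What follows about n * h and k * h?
n * h < k * h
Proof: v = g and v < k, therefore g < k. n ≤ g, so n < k. Since h > 0, by multiplying by a positive, n * h < k * h.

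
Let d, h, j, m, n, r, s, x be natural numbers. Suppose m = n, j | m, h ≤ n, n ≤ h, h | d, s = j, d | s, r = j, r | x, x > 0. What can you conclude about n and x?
n ≤ x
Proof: From m = n and j | m, j | n. Since h ≤ n and n ≤ h, h = n. Because s = j and d | s, d | j. Since h | d, h | j. Since h = n, n | j. Since j | n, j = n. Because r = j and r | x, j | x. Since x > 0, j ≤ x. Since j = n, n ≤ x.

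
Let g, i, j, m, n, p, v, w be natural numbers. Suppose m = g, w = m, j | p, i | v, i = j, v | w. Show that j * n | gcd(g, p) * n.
w = m and v | w, so v | m. Since i | v, i | m. Since i = j, j | m. m = g, so j | g. Since j | p, j | gcd(g, p). Then j * n | gcd(g, p) * n.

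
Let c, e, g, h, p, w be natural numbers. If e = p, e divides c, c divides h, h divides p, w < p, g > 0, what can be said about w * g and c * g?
w * g < c * g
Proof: From e = p and e divides c, p divides c. c divides h and h divides p, thus c divides p. Since p divides c, p = c. Since w < p, w < c. Since g > 0, by multiplying by a positive, w * g < c * g.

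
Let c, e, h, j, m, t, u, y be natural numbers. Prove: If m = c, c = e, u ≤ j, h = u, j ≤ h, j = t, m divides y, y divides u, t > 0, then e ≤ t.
m = c and c = e, therefore m = e. From h = u and j ≤ h, j ≤ u. u ≤ j, so u = j. Since j = t, u = t. m divides y and y divides u, thus m divides u. Because u = t, m divides t. t > 0, so m ≤ t. m = e, so e ≤ t.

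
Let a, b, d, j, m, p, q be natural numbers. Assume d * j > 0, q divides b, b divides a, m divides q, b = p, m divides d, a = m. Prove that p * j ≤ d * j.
From m divides q and q divides b, m divides b. a = m and b divides a, so b divides m. m divides b, so m = b. b = p, so m = p. Since m divides d, p divides d. Then p * j divides d * j. Since d * j > 0, p * j ≤ d * j.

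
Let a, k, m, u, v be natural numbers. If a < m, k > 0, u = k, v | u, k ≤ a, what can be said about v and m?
v < m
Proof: Because u = k and v | u, v | k. From k > 0, v ≤ k. Since k ≤ a, v ≤ a. Because a < m, v < m.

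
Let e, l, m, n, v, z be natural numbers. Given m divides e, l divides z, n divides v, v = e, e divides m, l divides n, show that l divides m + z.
Since e divides m and m divides e, e = m. v = e, so v = m. l divides n and n divides v, so l divides v. v = m, so l divides m. Since l divides z, l divides m + z.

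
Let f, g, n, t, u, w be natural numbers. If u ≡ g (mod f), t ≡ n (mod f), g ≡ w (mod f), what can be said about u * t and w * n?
u * t ≡ w * n (mod f)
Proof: Because u ≡ g (mod f) and g ≡ w (mod f), u ≡ w (mod f). Since t ≡ n (mod f), by multiplying congruences, u * t ≡ w * n (mod f).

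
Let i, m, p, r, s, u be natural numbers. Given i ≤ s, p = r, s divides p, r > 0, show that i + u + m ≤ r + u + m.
p = r and s divides p, thus s divides r. r > 0, so s ≤ r. i ≤ s, so i ≤ r. Then i + u ≤ r + u. Then i + u + m ≤ r + u + m.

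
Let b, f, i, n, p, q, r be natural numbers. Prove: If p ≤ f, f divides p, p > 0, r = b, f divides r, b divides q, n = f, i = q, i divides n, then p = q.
Because f divides p and p > 0, f ≤ p. p ≤ f, so p = f. From r = b and f divides r, f divides b. Because b divides q, f divides q. From i = q and i divides n, q divides n. n = f, so q divides f. Since f divides q, f = q. p = f, so p = q.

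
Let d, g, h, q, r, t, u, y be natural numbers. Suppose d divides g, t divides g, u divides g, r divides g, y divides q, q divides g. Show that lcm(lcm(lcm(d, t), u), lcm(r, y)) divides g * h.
d divides g and t divides g, hence lcm(d, t) divides g. From u divides g, lcm(lcm(d, t), u) divides g. y divides q and q divides g, thus y divides g. From r divides g, lcm(r, y) divides g. Because lcm(lcm(d, t), u) divides g, lcm(lcm(lcm(d, t), u), lcm(r, y)) divides g. Then lcm(lcm(lcm(d, t), u), lcm(r, y)) divides g * h.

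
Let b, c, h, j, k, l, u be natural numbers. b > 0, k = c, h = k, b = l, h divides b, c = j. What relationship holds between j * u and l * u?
j * u ≤ l * u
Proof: From k = c and c = j, k = j. h = k and h divides b, thus k divides b. Since k = j, j divides b. Since b > 0, j ≤ b. Since b = l, j ≤ l. By multiplying by a non-negative, j * u ≤ l * u.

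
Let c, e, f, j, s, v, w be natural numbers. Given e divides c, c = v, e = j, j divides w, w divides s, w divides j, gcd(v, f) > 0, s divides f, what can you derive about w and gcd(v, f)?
w ≤ gcd(v, f)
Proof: j divides w and w divides j, therefore j = w. e = j and e divides c, therefore j divides c. Since j = w, w divides c. c = v, so w divides v. w divides s and s divides f, therefore w divides f. Since w divides v, w divides gcd(v, f). Since gcd(v, f) > 0, w ≤ gcd(v, f).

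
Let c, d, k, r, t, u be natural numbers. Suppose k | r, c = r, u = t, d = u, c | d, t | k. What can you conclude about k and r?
k = r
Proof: d = u and u = t, hence d = t. c = r and c | d, hence r | d. Because d = t, r | t. Since t | k, r | k. Since k | r, k = r.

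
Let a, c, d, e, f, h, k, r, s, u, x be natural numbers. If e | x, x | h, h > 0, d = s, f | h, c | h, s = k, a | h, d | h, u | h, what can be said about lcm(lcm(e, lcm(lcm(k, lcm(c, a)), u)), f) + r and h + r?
lcm(lcm(e, lcm(lcm(k, lcm(c, a)), u)), f) + r ≤ h + r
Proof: e | x and x | h, thus e | h. From d = s and s = k, d = k. Since d | h, k | h. c | h and a | h, thus lcm(c, a) | h. Since k | h, lcm(k, lcm(c, a)) | h. Since u | h, lcm(lcm(k, lcm(c, a)), u) | h. e | h, so lcm(e, lcm(lcm(k, lcm(c, a)), u)) | h. f | h, so lcm(lcm(e, lcm(lcm(k, lcm(c, a)), u)), f) | h. Since h > 0, lcm(lcm(e, lcm(lcm(k, lcm(c, a)), u)), f) ≤ h. Then lcm(lcm(e, lcm(lcm(k, lcm(c, a)), u)), f) + r ≤ h + r.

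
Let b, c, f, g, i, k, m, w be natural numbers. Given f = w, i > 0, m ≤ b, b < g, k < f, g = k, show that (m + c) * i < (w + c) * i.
m ≤ b and b < g, therefore m < g. Since g = k, m < k. Since f = w and k < f, k < w. Since m < k, m < w. Then m + c < w + c. i > 0, so (m + c) * i < (w + c) * i.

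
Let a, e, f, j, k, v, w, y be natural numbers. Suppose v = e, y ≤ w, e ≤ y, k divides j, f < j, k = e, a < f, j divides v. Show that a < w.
a < f and f < j, so a < j. From k = e and k divides j, e divides j. Because v = e and j divides v, j divides e. e divides j, so e = j. e ≤ y and y ≤ w, thus e ≤ w. e = j, so j ≤ w. a < j, so a < w.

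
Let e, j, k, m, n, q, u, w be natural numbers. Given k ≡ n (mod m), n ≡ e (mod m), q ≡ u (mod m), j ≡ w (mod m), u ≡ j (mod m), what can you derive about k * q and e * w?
k * q ≡ e * w (mod m)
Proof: k ≡ n (mod m) and n ≡ e (mod m), therefore k ≡ e (mod m). q ≡ u (mod m) and u ≡ j (mod m), hence q ≡ j (mod m). From j ≡ w (mod m), q ≡ w (mod m). Since k ≡ e (mod m), k * q ≡ e * w (mod m).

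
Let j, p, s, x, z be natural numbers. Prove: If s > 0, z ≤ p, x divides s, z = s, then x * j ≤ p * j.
From x divides s and s > 0, x ≤ s. z = s and z ≤ p, thus s ≤ p. x ≤ s, so x ≤ p. By multiplying by a non-negative, x * j ≤ p * j.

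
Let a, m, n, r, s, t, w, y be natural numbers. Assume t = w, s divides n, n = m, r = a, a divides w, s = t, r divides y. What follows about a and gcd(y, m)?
a divides gcd(y, m)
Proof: r = a and r divides y, therefore a divides y. Because s = t and t = w, s = w. s divides n, so w divides n. From a divides w, a divides n. Since n = m, a divides m. Since a divides y, a divides gcd(y, m).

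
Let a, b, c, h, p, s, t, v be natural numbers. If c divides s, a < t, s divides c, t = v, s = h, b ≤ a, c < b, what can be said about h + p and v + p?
h + p < v + p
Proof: From c divides s and s divides c, c = s. Since s = h, c = h. c < b and b ≤ a, thus c < a. t = v and a < t, therefore a < v. c < a, so c < v. c = h, so h < v. Then h + p < v + p.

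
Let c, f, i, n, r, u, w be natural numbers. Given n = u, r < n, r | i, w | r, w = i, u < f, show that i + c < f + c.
Because w = i and w | r, i | r. r | i, so r = i. r < n, so i < n. n = u, so i < u. Since u < f, i < f. Then i + c < f + c.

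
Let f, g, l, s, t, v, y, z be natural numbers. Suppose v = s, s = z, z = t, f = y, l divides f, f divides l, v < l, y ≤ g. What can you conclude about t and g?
t < g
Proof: From v = s and s = z, v = z. z = t, so v = t. Since l divides f and f divides l, l = f. Since v < l, v < f. Since f = y, v < y. Since v = t, t < y. Since y ≤ g, t < g.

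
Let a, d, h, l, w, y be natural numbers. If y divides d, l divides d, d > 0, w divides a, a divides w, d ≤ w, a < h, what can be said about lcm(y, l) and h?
lcm(y, l) < h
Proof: Because y divides d and l divides d, lcm(y, l) divides d. Since d > 0, lcm(y, l) ≤ d. w divides a and a divides w, therefore w = a. Since d ≤ w, d ≤ a. Since a < h, d < h. lcm(y, l) ≤ d, so lcm(y, l) < h.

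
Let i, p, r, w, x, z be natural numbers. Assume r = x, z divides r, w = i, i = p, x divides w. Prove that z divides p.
Because r = x and z divides r, z divides x. w = i and i = p, therefore w = p. Since x divides w, x divides p. z divides x, so z divides p.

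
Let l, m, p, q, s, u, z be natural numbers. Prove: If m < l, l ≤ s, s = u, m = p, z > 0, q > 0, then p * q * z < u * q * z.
m < l and l ≤ s, therefore m < s. Because s = u, m < u. Since m = p, p < u. From q > 0, by multiplying by a positive, p * q < u * q. From z > 0, by multiplying by a positive, p * q * z < u * q * z.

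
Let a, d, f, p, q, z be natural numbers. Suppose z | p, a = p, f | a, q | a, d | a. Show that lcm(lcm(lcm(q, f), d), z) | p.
From q | a and f | a, lcm(q, f) | a. Since d | a, lcm(lcm(q, f), d) | a. Since a = p, lcm(lcm(q, f), d) | p. Since z | p, lcm(lcm(lcm(q, f), d), z) | p.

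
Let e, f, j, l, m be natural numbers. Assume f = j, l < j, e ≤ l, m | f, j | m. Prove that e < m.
f = j and m | f, hence m | j. Since j | m, j = m. Because e ≤ l and l < j, e < j. j = m, so e < m.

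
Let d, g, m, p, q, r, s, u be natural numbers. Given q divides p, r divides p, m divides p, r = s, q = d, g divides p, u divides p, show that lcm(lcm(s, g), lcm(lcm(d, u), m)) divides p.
Because r = s and r divides p, s divides p. Since g divides p, lcm(s, g) divides p. Because q = d and q divides p, d divides p. Since u divides p, lcm(d, u) divides p. From m divides p, lcm(lcm(d, u), m) divides p. Since lcm(s, g) divides p, lcm(lcm(s, g), lcm(lcm(d, u), m)) divides p.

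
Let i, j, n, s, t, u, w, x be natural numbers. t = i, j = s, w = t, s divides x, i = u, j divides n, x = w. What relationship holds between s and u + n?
s divides u + n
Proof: Since x = w and w = t, x = t. From t = i, x = i. s divides x, so s divides i. i = u, so s divides u. j = s and j divides n, thus s divides n. s divides u, so s divides u + n.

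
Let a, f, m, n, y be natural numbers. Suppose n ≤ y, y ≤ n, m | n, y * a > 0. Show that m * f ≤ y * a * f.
n ≤ y and y ≤ n, so n = y. m | n, so m | y. Then m | y * a. Since y * a > 0, m ≤ y * a. Then m * f ≤ y * a * f.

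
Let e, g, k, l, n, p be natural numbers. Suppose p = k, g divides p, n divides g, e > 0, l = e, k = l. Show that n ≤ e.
k = l and l = e, so k = e. Since p = k, p = e. n divides g and g divides p, so n divides p. p = e, so n divides e. e > 0, so n ≤ e.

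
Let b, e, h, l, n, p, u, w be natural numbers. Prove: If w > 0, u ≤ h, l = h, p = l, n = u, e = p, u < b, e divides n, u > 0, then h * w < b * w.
Because p = l and l = h, p = h. n = u and e divides n, thus e divides u. e = p, so p divides u. p = h, so h divides u. u > 0, so h ≤ u. u ≤ h, so u = h. u < b, so h < b. Using w > 0 and multiplying by a positive, h * w < b * w.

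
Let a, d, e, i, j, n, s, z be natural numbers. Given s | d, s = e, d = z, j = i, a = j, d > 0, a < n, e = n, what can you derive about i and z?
i < z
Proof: a = j and j = i, hence a = i. a < n, so i < n. s = e and s | d, thus e | d. d > 0, so e ≤ d. e = n, so n ≤ d. i < n, so i < d. Since d = z, i < z.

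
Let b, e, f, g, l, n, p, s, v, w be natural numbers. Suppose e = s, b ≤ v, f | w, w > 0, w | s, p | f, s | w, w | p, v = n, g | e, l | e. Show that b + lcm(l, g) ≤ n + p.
v = n and b ≤ v, therefore b ≤ n. Because p | f and f | w, p | w. Since w | p, w = p. s | w and w | s, therefore s = w. Since e = s, e = w. l | e and g | e, thus lcm(l, g) | e. e = w, so lcm(l, g) | w. w > 0, so lcm(l, g) ≤ w. w = p, so lcm(l, g) ≤ p. Because b ≤ n, b + lcm(l, g) ≤ n + p.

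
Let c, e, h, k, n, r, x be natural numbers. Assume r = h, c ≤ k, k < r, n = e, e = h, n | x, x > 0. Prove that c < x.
c ≤ k and k < r, so c < r. r = h, so c < h. n = e and e = h, therefore n = h. n | x and x > 0, therefore n ≤ x. n = h, so h ≤ x. Because c < h, c < x.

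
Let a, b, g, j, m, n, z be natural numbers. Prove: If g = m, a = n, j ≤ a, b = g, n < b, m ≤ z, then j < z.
a = n and j ≤ a, thus j ≤ n. Since b = g and n < b, n < g. j ≤ n, so j < g. g = m, so j < m. Since m ≤ z, j < z.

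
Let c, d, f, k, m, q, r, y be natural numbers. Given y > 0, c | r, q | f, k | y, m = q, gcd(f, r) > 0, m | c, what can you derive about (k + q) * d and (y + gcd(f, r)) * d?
(k + q) * d ≤ (y + gcd(f, r)) * d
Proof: k | y and y > 0, so k ≤ y. m = q and m | c, thus q | c. c | r, so q | r. Since q | f, q | gcd(f, r). gcd(f, r) > 0, so q ≤ gcd(f, r). k ≤ y, so k + q ≤ y + gcd(f, r). Then (k + q) * d ≤ (y + gcd(f, r)) * d.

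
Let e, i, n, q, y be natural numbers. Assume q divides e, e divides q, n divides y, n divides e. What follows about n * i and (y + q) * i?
n * i divides (y + q) * i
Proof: e divides q and q divides e, so e = q. n divides e, so n divides q. Because n divides y, n divides y + q. Then n * i divides (y + q) * i.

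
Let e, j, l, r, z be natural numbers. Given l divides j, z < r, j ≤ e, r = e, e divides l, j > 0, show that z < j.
Since e divides l and l divides j, e divides j. Since j > 0, e ≤ j. Since j ≤ e, e = j. Since r = e, r = j. z < r, so z < j.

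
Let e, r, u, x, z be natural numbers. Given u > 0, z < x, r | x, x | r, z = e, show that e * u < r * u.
x | r and r | x, hence x = r. z < x, so z < r. Since z = e, e < r. Since u > 0, e * u < r * u.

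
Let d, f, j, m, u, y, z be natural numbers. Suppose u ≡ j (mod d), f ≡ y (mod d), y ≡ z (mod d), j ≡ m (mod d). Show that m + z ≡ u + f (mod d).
u ≡ j (mod d) and j ≡ m (mod d), hence u ≡ m (mod d). f ≡ y (mod d) and y ≡ z (mod d), therefore f ≡ z (mod d). u ≡ m (mod d), so u + f ≡ m + z (mod d). Then m + z ≡ u + f (mod d).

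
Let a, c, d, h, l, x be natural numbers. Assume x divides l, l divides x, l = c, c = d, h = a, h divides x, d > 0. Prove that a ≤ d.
x divides l and l divides x, so x = l. l = c and c = d, therefore l = d. Since x = l, x = d. h = a and h divides x, therefore a divides x. x = d, so a divides d. Since d > 0, a ≤ d.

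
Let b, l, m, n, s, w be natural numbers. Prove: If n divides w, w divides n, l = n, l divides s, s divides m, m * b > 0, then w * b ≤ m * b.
n divides w and w divides n, hence n = w. l = n and l divides s, thus n divides s. Since s divides m, n divides m. Since n = w, w divides m. Then w * b divides m * b. From m * b > 0, w * b ≤ m * b.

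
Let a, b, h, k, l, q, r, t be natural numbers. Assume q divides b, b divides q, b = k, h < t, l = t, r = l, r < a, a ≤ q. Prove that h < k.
q divides b and b divides q, so q = b. b = k, so q = k. From r = l and r < a, l < a. Since l = t, t < a. Since a ≤ q, t < q. h < t, so h < q. Since q = k, h < k.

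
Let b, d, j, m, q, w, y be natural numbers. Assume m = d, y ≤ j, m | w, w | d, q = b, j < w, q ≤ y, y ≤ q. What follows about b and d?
b < d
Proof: y ≤ q and q ≤ y, hence y = q. Because q = b, y = b. From m = d and m | w, d | w. Since w | d, w = d. y ≤ j and j < w, thus y < w. Since w = d, y < d. From y = b, b < d.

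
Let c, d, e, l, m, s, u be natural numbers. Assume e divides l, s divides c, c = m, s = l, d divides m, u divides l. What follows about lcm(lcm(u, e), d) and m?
lcm(lcm(u, e), d) divides m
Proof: u divides l and e divides l, so lcm(u, e) divides l. From s = l and s divides c, l divides c. Since lcm(u, e) divides l, lcm(u, e) divides c. Since c = m, lcm(u, e) divides m. Since d divides m, lcm(lcm(u, e), d) divides m.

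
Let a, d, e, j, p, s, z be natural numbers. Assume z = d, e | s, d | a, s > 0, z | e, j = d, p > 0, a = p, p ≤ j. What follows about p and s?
p ≤ s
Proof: a = p and d | a, therefore d | p. Since p > 0, d ≤ p. Because j = d and p ≤ j, p ≤ d. Since d ≤ p, d = p. z = d, so z = p. From z | e and e | s, z | s. Because s > 0, z ≤ s. From z = p, p ≤ s.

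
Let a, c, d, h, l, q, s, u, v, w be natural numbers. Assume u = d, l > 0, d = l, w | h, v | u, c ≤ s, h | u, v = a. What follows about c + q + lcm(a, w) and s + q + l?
c + q + lcm(a, w) ≤ s + q + l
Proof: c ≤ s, so c + q ≤ s + q. u = d and d = l, hence u = l. Because v = a and v | u, a | u. w | h and h | u, thus w | u. a | u, so lcm(a, w) | u. From u = l, lcm(a, w) | l. l > 0, so lcm(a, w) ≤ l. c + q ≤ s + q, so c + q + lcm(a, w) ≤ s + q + l.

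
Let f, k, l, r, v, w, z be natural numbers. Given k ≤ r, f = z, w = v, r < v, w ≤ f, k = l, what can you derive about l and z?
l < z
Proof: Since k ≤ r and r < v, k < v. f = z and w ≤ f, therefore w ≤ z. Since w = v, v ≤ z. k < v, so k < z. Because k = l, l < z.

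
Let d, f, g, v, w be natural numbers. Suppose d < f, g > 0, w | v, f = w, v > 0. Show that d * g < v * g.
From f = w and d < f, d < w. w | v and v > 0, so w ≤ v. Since d < w, d < v. Because g > 0, d * g < v * g.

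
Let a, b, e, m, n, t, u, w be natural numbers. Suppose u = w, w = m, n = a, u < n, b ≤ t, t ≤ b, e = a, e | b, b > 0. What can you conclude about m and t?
m < t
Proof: u = w and w = m, thus u = m. n = a and u < n, thus u < a. Since u = m, m < a. From b ≤ t and t ≤ b, b = t. e | b and b > 0, therefore e ≤ b. e = a, so a ≤ b. b = t, so a ≤ t. Since m < a, m < t.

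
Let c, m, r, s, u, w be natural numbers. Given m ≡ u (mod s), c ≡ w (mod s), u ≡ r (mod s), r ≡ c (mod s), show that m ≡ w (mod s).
m ≡ u (mod s) and u ≡ r (mod s), hence m ≡ r (mod s). Since r ≡ c (mod s), m ≡ c (mod s). c ≡ w (mod s), so m ≡ w (mod s).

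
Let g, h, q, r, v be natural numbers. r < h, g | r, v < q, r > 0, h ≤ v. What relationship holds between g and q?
g < q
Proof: g | r and r > 0, thus g ≤ r. Because r < h and h ≤ v, r < v. v < q, so r < q. Since g ≤ r, g < q.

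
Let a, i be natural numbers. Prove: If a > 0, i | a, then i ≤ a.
i | a and a > 0. By divisors are at most what they divide, i ≤ a.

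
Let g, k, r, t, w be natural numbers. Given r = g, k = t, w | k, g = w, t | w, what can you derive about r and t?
r = t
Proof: Since r = g and g = w, r = w. k = t and w | k, thus w | t. From t | w, w = t. Since r = w, r = t.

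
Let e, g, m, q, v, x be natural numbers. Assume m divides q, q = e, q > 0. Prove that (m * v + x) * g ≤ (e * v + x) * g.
Because m divides q and q > 0, m ≤ q. Since q = e, m ≤ e. By multiplying by a non-negative, m * v ≤ e * v. Then m * v + x ≤ e * v + x. By multiplying by a non-negative, (m * v + x) * g ≤ (e * v + x) * g.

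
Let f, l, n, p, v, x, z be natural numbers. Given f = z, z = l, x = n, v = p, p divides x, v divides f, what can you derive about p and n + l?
p divides n + l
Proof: From x = n and p divides x, p divides n. Since f = z and z = l, f = l. Since v divides f, v divides l. From v = p, p divides l. Since p divides n, p divides n + l.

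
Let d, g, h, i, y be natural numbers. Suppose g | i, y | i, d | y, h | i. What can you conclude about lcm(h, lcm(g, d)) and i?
lcm(h, lcm(g, d)) | i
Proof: From d | y and y | i, d | i. g | i, so lcm(g, d) | i. Since h | i, lcm(h, lcm(g, d)) | i.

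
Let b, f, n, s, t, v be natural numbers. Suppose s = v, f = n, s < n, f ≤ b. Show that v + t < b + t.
s = v and s < n, thus v < n. f = n and f ≤ b, thus n ≤ b. v < n, so v < b. Then v + t < b + t.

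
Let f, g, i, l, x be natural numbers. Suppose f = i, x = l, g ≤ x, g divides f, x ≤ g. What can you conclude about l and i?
l divides i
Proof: Since g ≤ x and x ≤ g, g = x. Since x = l, g = l. f = i and g divides f, thus g divides i. g = l, so l divides i.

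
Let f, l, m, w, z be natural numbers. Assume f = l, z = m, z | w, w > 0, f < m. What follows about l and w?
l < w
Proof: From f = l and f < m, l < m. z = m and z | w, thus m | w. Since w > 0, m ≤ w. l < m, so l < w.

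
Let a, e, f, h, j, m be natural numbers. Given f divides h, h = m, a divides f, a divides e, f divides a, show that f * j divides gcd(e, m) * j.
Because a divides f and f divides a, a = f. Since a divides e, f divides e. h = m and f divides h, so f divides m. f divides e, so f divides gcd(e, m). Then f * j divides gcd(e, m) * j.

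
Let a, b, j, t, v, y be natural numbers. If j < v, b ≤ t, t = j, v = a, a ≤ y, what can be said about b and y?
b < y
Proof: t = j and b ≤ t, so b ≤ j. v = a and j < v, hence j < a. b ≤ j, so b < a. a ≤ y, so b < y.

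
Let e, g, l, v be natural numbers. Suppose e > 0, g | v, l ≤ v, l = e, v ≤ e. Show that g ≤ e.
From l = e and l ≤ v, e ≤ v. From v ≤ e, v = e. Because g | v, g | e. Because e > 0, g ≤ e.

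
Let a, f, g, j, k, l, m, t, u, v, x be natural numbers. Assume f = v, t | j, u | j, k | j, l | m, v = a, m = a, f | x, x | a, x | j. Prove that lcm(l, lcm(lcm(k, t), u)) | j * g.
From m = a and l | m, l | a. From f = v and v = a, f = a. Since f | x, a | x. x | a, so x = a. Since x | j, a | j. Since l | a, l | j. k | j and t | j, thus lcm(k, t) | j. u | j, so lcm(lcm(k, t), u) | j. Because l | j, lcm(l, lcm(lcm(k, t), u)) | j. Then lcm(l, lcm(lcm(k, t), u)) | j * g.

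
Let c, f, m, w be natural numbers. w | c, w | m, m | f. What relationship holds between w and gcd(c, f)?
w | gcd(c, f)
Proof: Since w | m and m | f, w | f. From w | c, w | gcd(c, f).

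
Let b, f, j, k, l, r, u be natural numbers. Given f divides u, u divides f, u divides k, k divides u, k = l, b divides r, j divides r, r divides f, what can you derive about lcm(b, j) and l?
lcm(b, j) divides l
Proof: f divides u and u divides f, hence f = u. u divides k and k divides u, hence u = k. f = u, so f = k. Since k = l, f = l. b divides r and j divides r, thus lcm(b, j) divides r. r divides f, so lcm(b, j) divides f. Since f = l, lcm(b, j) divides l.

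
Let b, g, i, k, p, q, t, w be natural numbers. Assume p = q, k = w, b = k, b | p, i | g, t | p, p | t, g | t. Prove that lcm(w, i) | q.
b = k and b | p, hence k | p. k = w, so w | p. t | p and p | t, therefore t = p. Since g | t, g | p. i | g, so i | p. Since w | p, lcm(w, i) | p. p = q, so lcm(w, i) | q.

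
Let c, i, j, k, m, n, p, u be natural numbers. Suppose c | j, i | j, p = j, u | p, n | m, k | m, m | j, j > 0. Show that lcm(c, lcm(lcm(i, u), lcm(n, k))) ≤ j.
p = j and u | p, so u | j. Since i | j, lcm(i, u) | j. n | m and k | m, therefore lcm(n, k) | m. Since m | j, lcm(n, k) | j. lcm(i, u) | j, so lcm(lcm(i, u), lcm(n, k)) | j. Since c | j, lcm(c, lcm(lcm(i, u), lcm(n, k))) | j. j > 0, so lcm(c, lcm(lcm(i, u), lcm(n, k))) ≤ j.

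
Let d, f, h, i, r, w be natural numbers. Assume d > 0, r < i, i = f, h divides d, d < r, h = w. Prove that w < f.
h = w and h divides d, thus w divides d. d > 0, so w ≤ d. d < r and r < i, hence d < i. From w ≤ d, w < i. Because i = f, w < f.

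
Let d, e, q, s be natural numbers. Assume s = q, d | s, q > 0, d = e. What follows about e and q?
e ≤ q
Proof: Since d = e and d | s, e | s. Since s = q, e | q. q > 0, so e ≤ q.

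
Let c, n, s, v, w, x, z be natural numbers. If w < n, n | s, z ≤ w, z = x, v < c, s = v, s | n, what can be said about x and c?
x < c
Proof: n | s and s | n, so n = s. s = v, so n = v. w < n, so w < v. z ≤ w, so z < v. z = x, so x < v. From v < c, x < c.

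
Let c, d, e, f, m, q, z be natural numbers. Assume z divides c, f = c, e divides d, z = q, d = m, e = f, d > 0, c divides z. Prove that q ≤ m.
e = f and f = c, hence e = c. Because c divides z and z divides c, c = z. e = c, so e = z. Since e divides d, z divides d. d > 0, so z ≤ d. d = m, so z ≤ m. Because z = q, q ≤ m.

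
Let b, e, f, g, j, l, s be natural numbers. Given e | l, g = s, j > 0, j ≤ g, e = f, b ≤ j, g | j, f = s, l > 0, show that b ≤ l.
Since g | j and j > 0, g ≤ j. Because j ≤ g, j = g. Since b ≤ j, b ≤ g. g = s, so b ≤ s. Since e = f and f = s, e = s. Because e | l, s | l. l > 0, so s ≤ l. Because b ≤ s, b ≤ l.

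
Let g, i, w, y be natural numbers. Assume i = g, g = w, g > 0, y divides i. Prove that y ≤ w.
Because i = g and y divides i, y divides g. Since g > 0, y ≤ g. g = w, so y ≤ w.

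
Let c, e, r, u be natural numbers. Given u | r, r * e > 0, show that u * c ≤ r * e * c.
u | r, therefore u | r * e. r * e > 0, so u ≤ r * e. Then u * c ≤ r * e * c.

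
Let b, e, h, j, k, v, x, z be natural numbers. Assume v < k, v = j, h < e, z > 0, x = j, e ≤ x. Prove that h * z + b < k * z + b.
h < e and e ≤ x, so h < x. x = j, so h < j. v = j and v < k, hence j < k. h < j, so h < k. Since z > 0, by multiplying by a positive, h * z < k * z. Then h * z + b < k * z + b.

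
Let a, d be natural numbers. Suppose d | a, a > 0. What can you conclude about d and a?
d ≤ a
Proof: Because d | a and a > 0, by divisors are at most what they divide, d ≤ a.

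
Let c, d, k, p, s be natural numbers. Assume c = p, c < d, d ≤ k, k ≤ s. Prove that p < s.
From c < d and d ≤ k, c < k. Since c = p, p < k. k ≤ s, so p < s.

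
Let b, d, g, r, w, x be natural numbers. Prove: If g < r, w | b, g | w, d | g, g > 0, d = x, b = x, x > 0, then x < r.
g | w and w | b, hence g | b. b = x, so g | x. Since x > 0, g ≤ x. d = x and d | g, so x | g. Because g > 0, x ≤ g. g ≤ x, so g = x. g < r, so x < r.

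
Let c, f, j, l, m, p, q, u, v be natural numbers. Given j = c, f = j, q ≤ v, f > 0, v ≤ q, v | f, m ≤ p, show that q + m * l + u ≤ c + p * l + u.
f = j and j = c, so f = c. From v ≤ q and q ≤ v, v = q. v | f and f > 0, so v ≤ f. From v = q, q ≤ f. Since f = c, q ≤ c. From m ≤ p, m * l ≤ p * l. q ≤ c, so q + m * l ≤ c + p * l. Then q + m * l + u ≤ c + p * l + u.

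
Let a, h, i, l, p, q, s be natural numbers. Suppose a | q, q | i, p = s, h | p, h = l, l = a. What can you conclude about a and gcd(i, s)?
a | gcd(i, s)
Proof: Since a | q and q | i, a | i. p = s and h | p, thus h | s. Since h = l, l | s. l = a, so a | s. a | i, so a | gcd(i, s).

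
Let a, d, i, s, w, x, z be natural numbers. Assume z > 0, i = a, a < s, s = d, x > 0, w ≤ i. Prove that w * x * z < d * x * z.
Since i = a and w ≤ i, w ≤ a. From s = d and a < s, a < d. w ≤ a, so w < d. Since x > 0, by multiplying by a positive, w * x < d * x. Using z > 0, by multiplying by a positive, w * x * z < d * x * z.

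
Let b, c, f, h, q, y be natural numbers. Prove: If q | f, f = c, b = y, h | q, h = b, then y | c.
From h = b and b = y, h = y. f = c and q | f, so q | c. Since h | q, h | c. Since h = y, y | c.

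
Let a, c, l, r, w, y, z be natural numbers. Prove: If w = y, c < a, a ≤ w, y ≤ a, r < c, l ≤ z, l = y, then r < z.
w = y and a ≤ w, hence a ≤ y. Since y ≤ a, a = y. Since c < a, c < y. Because r < c, r < y. l = y and l ≤ z, thus y ≤ z. r < y, so r < z.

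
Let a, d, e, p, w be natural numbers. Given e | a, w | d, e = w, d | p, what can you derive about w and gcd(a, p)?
w | gcd(a, p)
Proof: e = w and e | a, so w | a. Because w | d and d | p, w | p. w | a, so w | gcd(a, p).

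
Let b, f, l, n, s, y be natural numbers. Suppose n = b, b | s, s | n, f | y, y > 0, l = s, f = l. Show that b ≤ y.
n = b and s | n, thus s | b. Since b | s, s = b. Since l = s, l = b. f = l and f | y, hence l | y. y > 0, so l ≤ y. Because l = b, b ≤ y.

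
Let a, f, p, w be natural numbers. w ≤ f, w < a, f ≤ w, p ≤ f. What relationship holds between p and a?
p < a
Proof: f ≤ w and w ≤ f, so f = w. Since p ≤ f, p ≤ w. w < a, so p < a.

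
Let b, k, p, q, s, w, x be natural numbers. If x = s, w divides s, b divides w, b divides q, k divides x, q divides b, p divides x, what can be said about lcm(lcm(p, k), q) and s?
lcm(lcm(p, k), q) divides s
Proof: p divides x and k divides x, thus lcm(p, k) divides x. x = s, so lcm(p, k) divides s. From b divides q and q divides b, b = q. Since b divides w and w divides s, b divides s. b = q, so q divides s. lcm(p, k) divides s, so lcm(lcm(p, k), q) divides s.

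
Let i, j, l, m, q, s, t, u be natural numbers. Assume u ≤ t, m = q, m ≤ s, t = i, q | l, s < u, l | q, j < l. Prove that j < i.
Since q | l and l | q, q = l. m = q, so m = l. Since m ≤ s, l ≤ s. Because s < u, l < u. t = i and u ≤ t, hence u ≤ i. l < u, so l < i. Since j < l, j < i.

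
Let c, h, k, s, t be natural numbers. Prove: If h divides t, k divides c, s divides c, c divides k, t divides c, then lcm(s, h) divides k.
c divides k and k divides c, thus c = k. h divides t and t divides c, hence h divides c. s divides c, so lcm(s, h) divides c. c = k, so lcm(s, h) divides k.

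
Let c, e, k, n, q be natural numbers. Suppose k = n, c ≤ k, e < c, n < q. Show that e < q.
e < c and c ≤ k, thus e < k. Since k = n, e < n. n < q, so e < q.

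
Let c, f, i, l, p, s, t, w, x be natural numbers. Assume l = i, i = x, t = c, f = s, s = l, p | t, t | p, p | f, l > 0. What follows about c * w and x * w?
c * w ≤ x * w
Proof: l = i and i = x, therefore l = x. From f = s and s = l, f = l. p | t and t | p, hence p = t. Since p | f, t | f. f = l, so t | l. Since l > 0, t ≤ l. Since t = c, c ≤ l. l = x, so c ≤ x. Then c * w ≤ x * w.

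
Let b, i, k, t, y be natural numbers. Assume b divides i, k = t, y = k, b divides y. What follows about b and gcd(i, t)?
b divides gcd(i, t)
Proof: Since y = k and b divides y, b divides k. Because k = t, b divides t. Since b divides i, b divides gcd(i, t).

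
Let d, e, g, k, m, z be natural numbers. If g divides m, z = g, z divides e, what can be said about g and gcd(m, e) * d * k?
g divides gcd(m, e) * d * k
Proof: z = g and z divides e, therefore g divides e. g divides m, so g divides gcd(m, e). Then g divides gcd(m, e) * d. Then g divides gcd(m, e) * d * k.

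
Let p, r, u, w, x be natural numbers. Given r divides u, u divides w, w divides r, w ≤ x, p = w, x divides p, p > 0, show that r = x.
Because r divides u and u divides w, r divides w. Since w divides r, r = w. x divides p and p > 0, therefore x ≤ p. Since p = w, x ≤ w. w ≤ x, so w = x. r = w, so r = x.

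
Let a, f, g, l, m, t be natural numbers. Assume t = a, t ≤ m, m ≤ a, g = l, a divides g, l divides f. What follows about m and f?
m divides f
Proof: t = a and t ≤ m, thus a ≤ m. m ≤ a, so a = m. g = l and a divides g, thus a divides l. Since l divides f, a divides f. Since a = m, m divides f.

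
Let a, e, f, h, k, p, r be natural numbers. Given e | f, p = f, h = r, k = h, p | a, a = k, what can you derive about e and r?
e | r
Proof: k = h and h = r, hence k = r. From a = k and p | a, p | k. p = f, so f | k. k = r, so f | r. e | f, so e | r.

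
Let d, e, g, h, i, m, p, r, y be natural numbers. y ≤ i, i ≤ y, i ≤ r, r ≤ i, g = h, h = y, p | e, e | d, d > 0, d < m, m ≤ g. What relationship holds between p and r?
p < r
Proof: y ≤ i and i ≤ y, therefore y = i. Since i ≤ r and r ≤ i, i = r. Since y = i, y = r. Because g = h and h = y, g = y. From p | e and e | d, p | d. From d > 0, p ≤ d. d < m and m ≤ g, thus d < g. p ≤ d, so p < g. From g = y, p < y. y = r, so p < r.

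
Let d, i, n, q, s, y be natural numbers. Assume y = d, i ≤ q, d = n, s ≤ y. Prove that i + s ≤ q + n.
y = d and d = n, thus y = n. Since s ≤ y, s ≤ n. i ≤ q, so i + s ≤ q + n.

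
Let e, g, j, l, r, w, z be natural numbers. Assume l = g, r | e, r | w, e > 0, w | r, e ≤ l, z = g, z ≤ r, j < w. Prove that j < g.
w | r and r | w, so w = r. Since r | e and e > 0, r ≤ e. From l = g and e ≤ l, e ≤ g. r ≤ e, so r ≤ g. z = g and z ≤ r, therefore g ≤ r. r ≤ g, so r = g. w = r, so w = g. Since j < w, j < g.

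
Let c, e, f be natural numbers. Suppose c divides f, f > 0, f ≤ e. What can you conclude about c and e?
c ≤ e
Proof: c divides f and f > 0, so c ≤ f. Since f ≤ e, c ≤ e.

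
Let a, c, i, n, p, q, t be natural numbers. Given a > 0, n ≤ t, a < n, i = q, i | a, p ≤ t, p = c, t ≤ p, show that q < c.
i = q and i | a, hence q | a. From a > 0, q ≤ a. Since t ≤ p and p ≤ t, t = p. p = c, so t = c. Since a < n and n ≤ t, a < t. t = c, so a < c. Since q ≤ a, q < c.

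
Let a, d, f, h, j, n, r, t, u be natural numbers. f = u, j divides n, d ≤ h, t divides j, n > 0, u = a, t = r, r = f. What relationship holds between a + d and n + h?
a + d ≤ n + h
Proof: Because r = f and f = u, r = u. u = a, so r = a. Because t divides j and j divides n, t divides n. t = r, so r divides n. Because n > 0, r ≤ n. r = a, so a ≤ n. d ≤ h, so a + d ≤ n + h.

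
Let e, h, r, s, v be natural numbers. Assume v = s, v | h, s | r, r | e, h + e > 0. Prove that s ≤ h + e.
v = s and v | h, thus s | h. Because s | r and r | e, s | e. s | h, so s | h + e. h + e > 0, so s ≤ h + e.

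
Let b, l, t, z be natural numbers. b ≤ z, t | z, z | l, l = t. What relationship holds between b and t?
b ≤ t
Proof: Since l = t and z | l, z | t. t | z, so z = t. b ≤ z, so b ≤ t.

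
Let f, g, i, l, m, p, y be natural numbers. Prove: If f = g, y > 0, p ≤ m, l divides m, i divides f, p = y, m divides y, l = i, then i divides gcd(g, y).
Since f = g and i divides f, i divides g. From m divides y and y > 0, m ≤ y. p = y and p ≤ m, hence y ≤ m. m ≤ y, so m = y. Since l divides m, l divides y. l = i, so i divides y. i divides g, so i divides gcd(g, y).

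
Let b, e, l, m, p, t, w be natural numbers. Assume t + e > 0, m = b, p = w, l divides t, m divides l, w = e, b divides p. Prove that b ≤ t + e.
From m = b and m divides l, b divides l. Since l divides t, b divides t. p = w and w = e, therefore p = e. Since b divides p, b divides e. Since b divides t, b divides t + e. Since t + e > 0, b ≤ t + e.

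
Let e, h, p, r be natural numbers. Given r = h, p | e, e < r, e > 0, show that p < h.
p | e and e > 0, therefore p ≤ e. r = h and e < r, so e < h. p ≤ e, so p < h.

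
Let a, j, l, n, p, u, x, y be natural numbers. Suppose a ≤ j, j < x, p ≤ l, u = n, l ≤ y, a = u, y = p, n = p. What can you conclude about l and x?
l < x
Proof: From y = p and l ≤ y, l ≤ p. p ≤ l, so p = l. a = u and u = n, hence a = n. n = p, so a = p. a ≤ j and j < x, therefore a < x. Since a = p, p < x. Because p = l, l < x.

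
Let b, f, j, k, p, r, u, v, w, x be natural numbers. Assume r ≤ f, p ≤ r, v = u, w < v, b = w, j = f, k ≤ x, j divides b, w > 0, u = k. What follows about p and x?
p < x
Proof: p ≤ r and r ≤ f, therefore p ≤ f. j = f and j divides b, thus f divides b. Since b = w, f divides w. Since w > 0, f ≤ w. v = u and u = k, so v = k. w < v, so w < k. From k ≤ x, w < x. f ≤ w, so f < x. p ≤ f, so p < x.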